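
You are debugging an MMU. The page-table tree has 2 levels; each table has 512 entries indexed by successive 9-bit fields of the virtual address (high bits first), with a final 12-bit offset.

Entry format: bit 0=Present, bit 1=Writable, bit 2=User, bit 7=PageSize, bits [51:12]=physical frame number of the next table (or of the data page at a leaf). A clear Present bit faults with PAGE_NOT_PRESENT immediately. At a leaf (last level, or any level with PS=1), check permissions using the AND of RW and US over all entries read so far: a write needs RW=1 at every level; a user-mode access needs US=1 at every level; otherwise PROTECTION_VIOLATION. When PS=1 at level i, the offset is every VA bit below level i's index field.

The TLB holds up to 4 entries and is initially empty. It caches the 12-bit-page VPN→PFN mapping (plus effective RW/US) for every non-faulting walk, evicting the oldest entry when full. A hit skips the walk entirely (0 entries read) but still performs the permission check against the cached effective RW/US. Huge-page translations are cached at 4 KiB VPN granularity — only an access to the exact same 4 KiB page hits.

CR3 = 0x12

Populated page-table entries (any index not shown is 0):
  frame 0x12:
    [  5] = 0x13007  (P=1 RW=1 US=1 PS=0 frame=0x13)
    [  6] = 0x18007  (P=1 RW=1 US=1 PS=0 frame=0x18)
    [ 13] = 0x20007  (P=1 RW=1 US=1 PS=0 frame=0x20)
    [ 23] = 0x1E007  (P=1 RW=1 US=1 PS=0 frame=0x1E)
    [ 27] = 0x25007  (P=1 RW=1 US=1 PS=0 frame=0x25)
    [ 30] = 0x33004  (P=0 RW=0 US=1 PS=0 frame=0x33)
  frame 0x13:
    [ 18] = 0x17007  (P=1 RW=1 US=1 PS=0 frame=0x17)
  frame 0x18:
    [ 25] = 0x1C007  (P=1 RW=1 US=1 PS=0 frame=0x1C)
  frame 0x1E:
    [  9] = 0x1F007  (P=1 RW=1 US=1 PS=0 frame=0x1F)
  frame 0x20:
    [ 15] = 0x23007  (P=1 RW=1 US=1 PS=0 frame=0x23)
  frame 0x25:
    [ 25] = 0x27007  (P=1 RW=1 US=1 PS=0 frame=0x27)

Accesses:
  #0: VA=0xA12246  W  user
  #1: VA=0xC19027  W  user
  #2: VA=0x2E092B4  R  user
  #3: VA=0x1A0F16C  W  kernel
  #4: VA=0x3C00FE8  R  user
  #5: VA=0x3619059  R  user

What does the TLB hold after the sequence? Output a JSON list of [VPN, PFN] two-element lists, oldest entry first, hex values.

Trace:
#0 VA=0xA12246 (w,user):
  L0 @0x12[5] → 0x13007  P=1,RW=1,US=1,PS=0
  L1 @0x13[18] → 0x17007  P=1,RW=1,US=1,PS=0
  ⇒ phys 0x17246  [2 reads]
#1 VA=0xC19027 (w,user):
  L0 @0x12[6] → 0x18007  P=1,RW=1,US=1,PS=0
  L1 @0x18[25] → 0x1C007  P=1,RW=1,US=1,PS=0
  ⇒ phys 0x1C027  [2 reads]
#2 VA=0x2E092B4 (r,user):
  L0 @0x12[23] → 0x1E007  P=1,RW=1,US=1,PS=0
  L1 @0x1E[9] → 0x1F007  P=1,RW=1,US=1,PS=0
  ⇒ phys 0x1F2B4  [2 reads]
#3 VA=0x1A0F16C (w,kernel):
  L0 @0x12[13] → 0x20007  P=1,RW=1,US=1,PS=0
  L1 @0x20[15] → 0x23007  P=1,RW=1,US=1,PS=0
  ⇒ phys 0x2316C  [2 reads]
#4 VA=0x3C00FE8 (r,user):
  L0 @0x12[30] → 0x33004  P=0,RW=0,US=1,PS=0
  ⇒ fault: PAGE_NOT_PRESENT  — 1 lookups
#5 VA=0x3619059 (r,user):
  L0 @0x12[27] → 0x25007  P=1,RW=1,US=1,PS=0
  L1 @0x25[25] → 0x27007  P=1,RW=1,US=1,PS=0
  ⇒ phys 0x27059  [2 reads]

TLB: [["0xC19", "0x1C"], ["0x2E09", "0x1F"], ["0x1A0F", "0x23"], ["0x3619", "0x27"]]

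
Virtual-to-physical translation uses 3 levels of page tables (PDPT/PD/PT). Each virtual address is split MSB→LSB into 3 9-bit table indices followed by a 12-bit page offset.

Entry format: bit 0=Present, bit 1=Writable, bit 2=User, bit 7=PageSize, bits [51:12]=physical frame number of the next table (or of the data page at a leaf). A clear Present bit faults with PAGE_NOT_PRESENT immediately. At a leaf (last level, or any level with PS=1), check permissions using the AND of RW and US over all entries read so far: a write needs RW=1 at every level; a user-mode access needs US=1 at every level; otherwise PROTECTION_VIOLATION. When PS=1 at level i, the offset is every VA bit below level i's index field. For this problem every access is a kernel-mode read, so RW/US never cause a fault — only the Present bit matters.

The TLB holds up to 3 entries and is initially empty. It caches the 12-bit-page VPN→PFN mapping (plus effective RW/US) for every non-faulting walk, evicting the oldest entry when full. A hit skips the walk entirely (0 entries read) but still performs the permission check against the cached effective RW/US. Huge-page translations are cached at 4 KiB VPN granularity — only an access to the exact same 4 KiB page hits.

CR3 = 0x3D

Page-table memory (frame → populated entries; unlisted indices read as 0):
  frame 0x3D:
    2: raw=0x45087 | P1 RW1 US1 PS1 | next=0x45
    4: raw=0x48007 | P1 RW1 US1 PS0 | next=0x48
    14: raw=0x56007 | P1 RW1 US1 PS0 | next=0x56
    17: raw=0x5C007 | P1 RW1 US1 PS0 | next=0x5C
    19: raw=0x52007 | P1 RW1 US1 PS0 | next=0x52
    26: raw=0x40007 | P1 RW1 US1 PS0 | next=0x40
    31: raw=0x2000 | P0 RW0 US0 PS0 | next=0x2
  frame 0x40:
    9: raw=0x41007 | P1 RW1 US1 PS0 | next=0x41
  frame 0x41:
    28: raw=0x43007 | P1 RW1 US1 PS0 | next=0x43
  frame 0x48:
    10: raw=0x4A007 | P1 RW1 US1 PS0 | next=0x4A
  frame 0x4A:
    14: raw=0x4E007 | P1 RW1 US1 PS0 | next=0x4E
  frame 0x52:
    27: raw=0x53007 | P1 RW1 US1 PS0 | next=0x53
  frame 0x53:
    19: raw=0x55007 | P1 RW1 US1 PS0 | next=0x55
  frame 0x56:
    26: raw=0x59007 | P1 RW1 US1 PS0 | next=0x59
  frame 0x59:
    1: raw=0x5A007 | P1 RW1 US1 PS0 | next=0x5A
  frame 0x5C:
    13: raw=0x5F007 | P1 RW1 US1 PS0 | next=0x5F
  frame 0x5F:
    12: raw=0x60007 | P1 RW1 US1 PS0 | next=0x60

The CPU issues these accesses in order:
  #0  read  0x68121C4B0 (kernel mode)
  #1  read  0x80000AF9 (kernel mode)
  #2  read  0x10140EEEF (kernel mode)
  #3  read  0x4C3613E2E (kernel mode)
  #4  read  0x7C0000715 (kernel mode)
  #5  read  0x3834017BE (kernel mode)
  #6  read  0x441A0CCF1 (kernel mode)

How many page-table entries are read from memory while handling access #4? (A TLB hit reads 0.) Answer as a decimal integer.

Per-access translation:
#0 VA=0x68121C4B0 (r,kernel):
  lvl0: tbl 0x3D, slot 26 ⇒ 0x40007 (P1/RW1/US1/PS0)
  lvl1: tbl 0x40, slot 9 ⇒ 0x41007 (P1/RW1/US1/PS0)
  lvl2: tbl 0x41, slot 28 ⇒ 0x43007 (P1/RW1/US1/PS0)
  ✓ 0x434B0  — 3 lookups
#1 VA=0x80000AF9 (r,kernel):
  lvl0: tbl 0x3D, slot 2 ⇒ 0x45087 (P1/RW1/US1/PS1)
  ✓ 0x45AF9 (huge @L0)  — 1 lookups
#2 VA=0x10140EEEF (r,kernel):
  lvl0: tbl 0x3D, slot 4 ⇒ 0x48007 (P1/RW1/US1/PS0)
  lvl1: tbl 0x48, slot 10 ⇒ 0x4A007 (P1/RW1/US1/PS0)
  lvl2: tbl 0x4A, slot 14 ⇒ 0x4E007 (P1/RW1/US1/PS0)
  ✓ 0x4EEEF  — 3 lookups
#3 VA=0x4C3613E2E (r,kernel):
  lvl0: tbl 0x3D, slot 19 ⇒ 0x52007 (P1/RW1/US1/PS0)
  lvl1: tbl 0x52, slot 27 ⇒ 0x53007 (P1/RW1/US1/PS0)
  lvl2: tbl 0x53, slot 19 ⇒ 0x55007 (P1/RW1/US1/PS0)
  ✓ 0x55E2E  — 3 lookups
#4 VA=0x7C0000715 (r,kernel):
  lvl0: tbl 0x3D, slot 31 ⇒ 0x2000 (P0/RW0/US0/PS0)
  ✗ PAGE_NOT_PRESENT  [1 reads]
#5 VA=0x3834017BE (r,kernel):
  lvl0: tbl 0x3D, slot 14 ⇒ 0x56007 (P1/RW1/US1/PS0)
  lvl1: tbl 0x56, slot 26 ⇒ 0x59007 (P1/RW1/US1/PS0)
  lvl2: tbl 0x59, slot 1 ⇒ 0x5A007 (P1/RW1/US1/PS0)
  ✓ 0x5A7BE  — 3 lookups
#6 VA=0x441A0CCF1 (r,kernel):
  lvl0: tbl 0x3D, slot 17 ⇒ 0x5C007 (P1/RW1/US1/PS0)
  lvl1: tbl 0x5C, slot 13 ⇒ 0x5F007 (P1/RW1/US1/PS0)
  lvl2: tbl 0x5F, slot 12 ⇒ 0x60007 (P1/RW1/US1/PS0)
  ✓ 0x60CF1  — 3 lookups

Entries read for #4: 1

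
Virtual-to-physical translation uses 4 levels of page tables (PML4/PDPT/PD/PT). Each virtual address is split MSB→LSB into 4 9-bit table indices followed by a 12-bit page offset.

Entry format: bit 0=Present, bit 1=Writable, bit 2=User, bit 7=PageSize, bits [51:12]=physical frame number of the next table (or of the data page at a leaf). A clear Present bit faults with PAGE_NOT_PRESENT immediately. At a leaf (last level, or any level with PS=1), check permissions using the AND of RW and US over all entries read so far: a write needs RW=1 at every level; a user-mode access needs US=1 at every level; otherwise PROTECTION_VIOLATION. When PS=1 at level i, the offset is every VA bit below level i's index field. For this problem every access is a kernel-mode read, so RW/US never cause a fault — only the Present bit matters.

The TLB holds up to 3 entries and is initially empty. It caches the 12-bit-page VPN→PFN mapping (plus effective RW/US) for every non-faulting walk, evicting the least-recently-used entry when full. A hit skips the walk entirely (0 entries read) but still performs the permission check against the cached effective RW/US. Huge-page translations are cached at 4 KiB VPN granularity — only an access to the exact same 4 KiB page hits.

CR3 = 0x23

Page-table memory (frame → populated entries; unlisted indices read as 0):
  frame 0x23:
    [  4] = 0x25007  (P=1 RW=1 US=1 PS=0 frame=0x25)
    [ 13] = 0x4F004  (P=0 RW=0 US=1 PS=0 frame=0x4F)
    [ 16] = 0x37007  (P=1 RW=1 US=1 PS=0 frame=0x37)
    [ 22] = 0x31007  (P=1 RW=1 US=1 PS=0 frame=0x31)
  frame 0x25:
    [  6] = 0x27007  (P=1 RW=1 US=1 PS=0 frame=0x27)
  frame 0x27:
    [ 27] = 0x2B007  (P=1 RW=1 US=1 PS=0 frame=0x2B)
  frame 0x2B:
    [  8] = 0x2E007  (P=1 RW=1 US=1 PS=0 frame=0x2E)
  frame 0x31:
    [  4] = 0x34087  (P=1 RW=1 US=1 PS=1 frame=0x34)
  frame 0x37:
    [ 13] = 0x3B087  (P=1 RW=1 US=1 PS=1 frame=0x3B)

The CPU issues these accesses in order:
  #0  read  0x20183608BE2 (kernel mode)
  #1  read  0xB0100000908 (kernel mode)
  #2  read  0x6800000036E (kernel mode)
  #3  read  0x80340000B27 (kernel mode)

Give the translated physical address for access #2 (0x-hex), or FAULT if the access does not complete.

Trace:
#0 VA=0x20183608BE2 (r,kernel):
  [0] read 0x23 idx=4: raw=0x25007 flags P=1 W=1 U=1 S=0
  [1] read 0x25 idx=6: raw=0x27007 flags P=1 W=1 U=1 S=0
  [2] read 0x27 idx=27: raw=0x2B007 flags P=1 W=1 U=1 S=0
  [3] read 0x2B idx=8: raw=0x2E007 flags P=1 W=1 U=1 S=0
  ⇒ phys 0x2EBE2  [4 reads]
#1 VA=0xB0100000908 (r,kernel):
  [0] read 0x23 idx=22: raw=0x31007 flags P=1 W=1 U=1 S=0
  [1] read 0x31 idx=4: raw=0x34087 flags P=1 W=1 U=1 S=1
  ⇒ phys 0x34908 (huge @L1)  [2 reads]
#2 VA=0x6800000036E (r,kernel):
  [0] read 0x23 idx=13: raw=0x4F004 flags P=0 W=0 U=1 S=0
  ⇒ fault: PAGE_NOT_PRESENT  — 1 lookups
#3 VA=0x80340000B27 (r,kernel):
  [0] read 0x23 idx=16: raw=0x37007 flags P=1 W=1 U=1 S=0
  [1] read 0x37 idx=13: raw=0x3B087 flags P=1 W=1 U=1 S=1
  ⇒ phys 0x3BB27 (huge @L1)  [2 reads]

Access #2 PA: FAULT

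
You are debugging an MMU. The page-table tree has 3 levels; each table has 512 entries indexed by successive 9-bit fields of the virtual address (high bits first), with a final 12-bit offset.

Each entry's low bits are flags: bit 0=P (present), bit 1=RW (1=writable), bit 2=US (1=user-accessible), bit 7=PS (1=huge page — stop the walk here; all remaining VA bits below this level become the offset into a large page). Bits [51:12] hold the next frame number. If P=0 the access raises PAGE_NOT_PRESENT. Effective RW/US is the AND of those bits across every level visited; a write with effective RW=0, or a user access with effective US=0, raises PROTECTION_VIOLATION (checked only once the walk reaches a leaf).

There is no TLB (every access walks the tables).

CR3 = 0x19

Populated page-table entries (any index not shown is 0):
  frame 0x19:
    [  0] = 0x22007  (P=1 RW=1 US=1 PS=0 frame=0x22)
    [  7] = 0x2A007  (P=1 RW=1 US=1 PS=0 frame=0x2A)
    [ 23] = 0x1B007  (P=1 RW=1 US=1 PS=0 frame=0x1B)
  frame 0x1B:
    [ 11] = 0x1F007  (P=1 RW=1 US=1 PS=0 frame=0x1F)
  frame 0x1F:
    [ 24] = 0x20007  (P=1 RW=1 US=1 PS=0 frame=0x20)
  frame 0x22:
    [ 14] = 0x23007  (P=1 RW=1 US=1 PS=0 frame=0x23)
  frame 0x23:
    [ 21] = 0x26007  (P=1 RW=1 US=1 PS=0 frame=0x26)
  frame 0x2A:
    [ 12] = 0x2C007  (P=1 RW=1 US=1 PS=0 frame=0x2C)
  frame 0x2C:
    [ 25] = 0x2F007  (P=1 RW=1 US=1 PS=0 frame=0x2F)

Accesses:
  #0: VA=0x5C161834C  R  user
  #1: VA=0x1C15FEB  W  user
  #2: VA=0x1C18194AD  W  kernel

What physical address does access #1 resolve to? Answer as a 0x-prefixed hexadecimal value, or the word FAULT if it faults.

Per-access translation:
#0 VA=0x5C161834C (r,user):
  L0 @0x19[23] → 0x1B007  P=1,RW=1,US=1,PS=0
  L1 @0x1B[11] → 0x1F007  P=1,RW=1,US=1,PS=0
  L2 @0x1F[24] → 0x20007  P=1,RW=1,US=1,PS=0
  ✓ 0x2034C  — 3 lookups
#1 VA=0x1C15FEB (w,user):
  L0 @0x19[0] → 0x22007  P=1,RW=1,US=1,PS=0
  L1 @0x22[14] → 0x23007  P=1,RW=1,US=1,PS=0
  L2 @0x23[21] → 0x26007  P=1,RW=1,US=1,PS=0
  ✓ 0x26FEB  — 3 lookups
#2 VA=0x1C18194AD (w,kernel):
  L0 @0x19[7] → 0x2A007  P=1,RW=1,US=1,PS=0
  L1 @0x2A[12] → 0x2C007  P=1,RW=1,US=1,PS=0
  L2 @0x2C[25] → 0x2F007  P=1,RW=1,US=1,PS=0
  ✓ 0x2F4AD  — 3 lookups

Access #1 PA: 0x26FEB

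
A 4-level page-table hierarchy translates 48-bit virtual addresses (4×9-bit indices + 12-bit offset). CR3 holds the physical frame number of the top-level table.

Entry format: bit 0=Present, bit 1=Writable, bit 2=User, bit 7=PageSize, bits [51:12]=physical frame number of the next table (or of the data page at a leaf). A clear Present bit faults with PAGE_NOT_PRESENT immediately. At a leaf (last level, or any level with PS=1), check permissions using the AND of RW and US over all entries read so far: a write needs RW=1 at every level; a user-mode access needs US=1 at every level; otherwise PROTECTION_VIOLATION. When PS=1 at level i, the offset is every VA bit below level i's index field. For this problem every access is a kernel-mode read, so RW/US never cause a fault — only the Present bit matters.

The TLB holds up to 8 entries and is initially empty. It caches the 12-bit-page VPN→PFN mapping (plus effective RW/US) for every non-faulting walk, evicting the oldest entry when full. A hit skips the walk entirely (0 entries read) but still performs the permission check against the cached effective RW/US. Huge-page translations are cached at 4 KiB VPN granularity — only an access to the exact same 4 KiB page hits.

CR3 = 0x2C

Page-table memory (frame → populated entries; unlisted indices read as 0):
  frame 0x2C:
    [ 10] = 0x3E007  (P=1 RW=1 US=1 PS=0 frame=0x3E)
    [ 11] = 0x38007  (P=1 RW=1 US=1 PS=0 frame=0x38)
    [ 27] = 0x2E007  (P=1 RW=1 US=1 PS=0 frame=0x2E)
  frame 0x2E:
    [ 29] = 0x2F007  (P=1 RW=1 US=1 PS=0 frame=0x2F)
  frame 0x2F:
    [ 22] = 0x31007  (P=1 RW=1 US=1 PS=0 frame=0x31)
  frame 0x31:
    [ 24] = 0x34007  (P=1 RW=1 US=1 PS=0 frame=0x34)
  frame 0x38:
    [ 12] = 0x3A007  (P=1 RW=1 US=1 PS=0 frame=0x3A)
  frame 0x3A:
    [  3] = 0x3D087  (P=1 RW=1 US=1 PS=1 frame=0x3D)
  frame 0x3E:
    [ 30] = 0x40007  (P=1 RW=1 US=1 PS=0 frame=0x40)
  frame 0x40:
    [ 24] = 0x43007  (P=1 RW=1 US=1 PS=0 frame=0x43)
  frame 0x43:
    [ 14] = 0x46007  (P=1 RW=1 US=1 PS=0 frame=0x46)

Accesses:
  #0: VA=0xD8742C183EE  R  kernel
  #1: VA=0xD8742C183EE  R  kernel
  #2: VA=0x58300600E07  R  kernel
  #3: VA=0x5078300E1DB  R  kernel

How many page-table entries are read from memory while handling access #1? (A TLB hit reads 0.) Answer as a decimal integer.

Walk each access:
#0 VA=0xD8742C183EE (r,kernel):
  L0 @0x2C[27] → 0x2E007  P=1,RW=1,US=1,PS=0
  L1 @0x2E[29] → 0x2F007  P=1,RW=1,US=1,PS=0
  L2 @0x2F[22] → 0x31007  P=1,RW=1,US=1,PS=0
  L3 @0x31[24] → 0x34007  P=1,RW=1,US=1,PS=0
  → PA=0x343EE  (4 entries read)
#1 VA=0xD8742C183EE (r,kernel):
  TLB hit vpn=0xD8742C18 → PA=0x343EE
#2 VA=0x58300600E07 (r,kernel):
  L0 @0x2C[11] → 0x38007  P=1,RW=1,US=1,PS=0
  L1 @0x38[12] → 0x3A007  P=1,RW=1,US=1,PS=0
  L2 @0x3A[3] → 0x3D087  P=1,RW=1,US=1,PS=1
  → PA=0x3DE07 (huge @L2)  (3 entries read)
#3 VA=0x5078300E1DB (r,kernel):
  L0 @0x2C[10] → 0x3E007  P=1,RW=1,US=1,PS=0
  L1 @0x3E[30] → 0x40007  P=1,RW=1,US=1,PS=0
  L2 @0x40[24] → 0x43007  P=1,RW=1,US=1,PS=0
  L3 @0x43[14] → 0x46007  P=1,RW=1,US=1,PS=0
  → PA=0x461DB  (4 entries read)

Entries read for #1: 0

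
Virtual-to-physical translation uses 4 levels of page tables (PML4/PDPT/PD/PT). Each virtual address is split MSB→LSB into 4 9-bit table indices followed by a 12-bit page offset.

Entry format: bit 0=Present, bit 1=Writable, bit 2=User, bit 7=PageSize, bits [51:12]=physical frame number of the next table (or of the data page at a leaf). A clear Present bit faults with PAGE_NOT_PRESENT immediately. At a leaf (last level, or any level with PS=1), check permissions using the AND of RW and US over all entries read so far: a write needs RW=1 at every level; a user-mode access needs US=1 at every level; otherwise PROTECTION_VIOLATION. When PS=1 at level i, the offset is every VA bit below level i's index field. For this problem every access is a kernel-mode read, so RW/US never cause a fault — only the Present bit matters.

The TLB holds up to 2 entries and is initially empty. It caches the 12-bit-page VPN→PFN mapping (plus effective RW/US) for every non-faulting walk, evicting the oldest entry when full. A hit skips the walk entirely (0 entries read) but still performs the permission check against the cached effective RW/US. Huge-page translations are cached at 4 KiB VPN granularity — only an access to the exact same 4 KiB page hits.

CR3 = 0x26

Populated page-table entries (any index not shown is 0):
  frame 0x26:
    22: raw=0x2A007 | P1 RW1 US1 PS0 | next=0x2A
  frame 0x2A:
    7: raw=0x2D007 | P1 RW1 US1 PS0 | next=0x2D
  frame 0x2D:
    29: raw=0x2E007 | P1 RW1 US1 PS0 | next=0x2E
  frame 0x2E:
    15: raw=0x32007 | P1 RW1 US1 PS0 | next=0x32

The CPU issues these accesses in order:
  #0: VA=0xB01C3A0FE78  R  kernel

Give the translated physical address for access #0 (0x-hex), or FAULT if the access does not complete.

Trace:
#0 VA=0xB01C3A0FE78 (r,kernel):
  [0] read 0x26 idx=22: raw=0x2A007 flags P=1 W=1 U=1 S=0
  [1] read 0x2A idx=7: raw=0x2D007 flags P=1 W=1 U=1 S=0
  [2] read 0x2D idx=29: raw=0x2E007 flags P=1 W=1 U=1 S=0
  [3] read 0x2E idx=15: raw=0x32007 flags P=1 W=1 U=1 S=0
  ⇒ phys 0x32E78  [4 reads]

Access #0 PA: 0x32E78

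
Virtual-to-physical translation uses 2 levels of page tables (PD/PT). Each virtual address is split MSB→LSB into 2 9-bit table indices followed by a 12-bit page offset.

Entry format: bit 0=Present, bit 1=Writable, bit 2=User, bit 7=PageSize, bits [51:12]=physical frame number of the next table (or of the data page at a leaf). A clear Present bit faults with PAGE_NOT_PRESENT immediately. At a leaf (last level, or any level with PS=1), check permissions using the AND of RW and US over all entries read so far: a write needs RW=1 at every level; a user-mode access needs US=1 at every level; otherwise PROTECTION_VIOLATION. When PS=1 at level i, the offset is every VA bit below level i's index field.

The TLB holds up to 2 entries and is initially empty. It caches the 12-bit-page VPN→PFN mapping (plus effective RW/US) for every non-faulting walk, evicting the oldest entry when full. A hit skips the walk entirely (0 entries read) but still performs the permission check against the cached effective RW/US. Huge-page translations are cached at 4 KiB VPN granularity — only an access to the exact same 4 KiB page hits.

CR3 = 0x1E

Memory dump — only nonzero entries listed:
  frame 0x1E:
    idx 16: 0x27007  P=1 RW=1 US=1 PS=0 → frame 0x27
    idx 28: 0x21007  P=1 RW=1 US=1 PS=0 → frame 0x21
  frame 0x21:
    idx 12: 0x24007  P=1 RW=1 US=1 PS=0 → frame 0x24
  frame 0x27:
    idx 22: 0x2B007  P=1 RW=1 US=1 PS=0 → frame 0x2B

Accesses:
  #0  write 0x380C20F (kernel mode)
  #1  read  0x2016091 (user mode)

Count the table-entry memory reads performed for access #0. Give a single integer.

Walk each access:
#0 VA=0x380C20F (w,kernel):
  L0 @0x1E[28] → 0x21007  P=1,RW=1,US=1,PS=0
  L1 @0x21[12] → 0x24007  P=1,RW=1,US=1,PS=0
  → PA=0x2420F  (2 entries read)
#1 VA=0x2016091 (r,user):
  L0 @0x1E[16] → 0x27007  P=1,RW=1,US=1,PS=0
  L1 @0x27[22] → 0x2B007  P=1,RW=1,US=1,PS=0
  → PA=0x2B091  (2 entries read)

Entries read for #0: 2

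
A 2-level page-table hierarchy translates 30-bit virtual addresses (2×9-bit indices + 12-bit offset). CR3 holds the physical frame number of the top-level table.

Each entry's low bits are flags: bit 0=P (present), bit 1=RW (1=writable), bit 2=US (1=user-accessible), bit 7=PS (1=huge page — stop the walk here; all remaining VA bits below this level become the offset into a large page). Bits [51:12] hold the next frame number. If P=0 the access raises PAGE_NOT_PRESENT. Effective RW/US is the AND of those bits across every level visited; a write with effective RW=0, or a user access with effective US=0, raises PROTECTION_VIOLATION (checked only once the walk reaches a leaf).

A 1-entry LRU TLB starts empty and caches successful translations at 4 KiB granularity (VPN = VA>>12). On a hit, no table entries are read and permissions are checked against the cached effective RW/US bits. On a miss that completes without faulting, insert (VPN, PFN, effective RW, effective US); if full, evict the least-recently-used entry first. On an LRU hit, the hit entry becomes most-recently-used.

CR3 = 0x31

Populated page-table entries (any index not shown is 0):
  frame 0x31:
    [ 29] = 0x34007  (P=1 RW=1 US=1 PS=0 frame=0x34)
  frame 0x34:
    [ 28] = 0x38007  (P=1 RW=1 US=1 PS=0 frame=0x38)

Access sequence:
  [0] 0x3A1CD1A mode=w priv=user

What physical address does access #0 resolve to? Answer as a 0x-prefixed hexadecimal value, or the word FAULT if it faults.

Per-access translation:
#0 VA=0x3A1CD1A (w,user):
  L0: frame=0x31 idx=29 entry=0x34007 [P=1 RW=1 US=1 PS=0]
  L1: frame=0x34 idx=28 entry=0x38007 [P=1 RW=1 US=1 PS=0]
  ✓ 0x38D1A  — 2 lookups

Access #0 PA: 0x38D1A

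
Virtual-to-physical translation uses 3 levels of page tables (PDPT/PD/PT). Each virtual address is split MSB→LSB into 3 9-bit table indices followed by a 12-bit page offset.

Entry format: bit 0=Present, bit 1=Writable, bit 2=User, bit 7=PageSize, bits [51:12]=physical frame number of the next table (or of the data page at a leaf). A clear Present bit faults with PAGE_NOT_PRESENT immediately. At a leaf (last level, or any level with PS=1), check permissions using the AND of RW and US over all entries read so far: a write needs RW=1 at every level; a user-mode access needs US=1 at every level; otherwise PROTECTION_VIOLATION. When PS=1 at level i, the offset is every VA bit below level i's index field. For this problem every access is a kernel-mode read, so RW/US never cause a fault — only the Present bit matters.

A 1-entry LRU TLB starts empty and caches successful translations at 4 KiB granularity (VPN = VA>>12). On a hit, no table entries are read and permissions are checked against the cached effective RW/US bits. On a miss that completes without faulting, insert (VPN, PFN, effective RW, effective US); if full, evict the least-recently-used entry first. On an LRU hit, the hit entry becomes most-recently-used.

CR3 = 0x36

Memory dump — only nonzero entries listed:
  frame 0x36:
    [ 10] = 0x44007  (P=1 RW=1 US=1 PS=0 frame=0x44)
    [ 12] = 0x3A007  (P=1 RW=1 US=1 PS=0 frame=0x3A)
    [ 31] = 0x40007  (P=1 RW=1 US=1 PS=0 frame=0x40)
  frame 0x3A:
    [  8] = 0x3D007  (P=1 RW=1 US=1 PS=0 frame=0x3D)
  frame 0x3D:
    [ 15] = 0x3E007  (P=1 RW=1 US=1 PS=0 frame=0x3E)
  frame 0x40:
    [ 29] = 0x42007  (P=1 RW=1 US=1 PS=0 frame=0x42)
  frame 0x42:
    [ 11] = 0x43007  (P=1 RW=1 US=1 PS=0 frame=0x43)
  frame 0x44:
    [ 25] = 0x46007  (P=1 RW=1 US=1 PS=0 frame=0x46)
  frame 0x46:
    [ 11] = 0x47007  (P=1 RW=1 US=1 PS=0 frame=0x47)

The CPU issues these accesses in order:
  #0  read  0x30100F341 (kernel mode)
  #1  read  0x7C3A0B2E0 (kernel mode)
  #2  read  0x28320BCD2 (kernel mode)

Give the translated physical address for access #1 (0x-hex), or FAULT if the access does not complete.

Trace:
#0 VA=0x30100F341 (r,kernel):
  [0] read 0x36 idx=12: raw=0x3A007 flags P=1 W=1 U=1 S=0
  [1] read 0x3A idx=8: raw=0x3D007 flags P=1 W=1 U=1 S=0
  [2] read 0x3D idx=15: raw=0x3E007 flags P=1 W=1 U=1 S=0
  → PA=0x3E341  (3 entries read)
#1 VA=0x7C3A0B2E0 (r,kernel):
  [0] read 0x36 idx=31: raw=0x40007 flags P=1 W=1 U=1 S=0
  [1] read 0x40 idx=29: raw=0x42007 flags P=1 W=1 U=1 S=0
  [2] read 0x42 idx=11: raw=0x43007 flags P=1 W=1 U=1 S=0
  → PA=0x432E0  (3 entries read)
#2 VA=0x28320BCD2 (r,kernel):
  [0] read 0x36 idx=10: raw=0x44007 flags P=1 W=1 U=1 S=0
  [1] read 0x44 idx=25: raw=0x46007 flags P=1 W=1 U=1 S=0
  [2] read 0x46 idx=11: raw=0x47007 flags P=1 W=1 U=1 S=0
  → PA=0x47CD2  (3 entries read)

Access #1 PA: 0x432E0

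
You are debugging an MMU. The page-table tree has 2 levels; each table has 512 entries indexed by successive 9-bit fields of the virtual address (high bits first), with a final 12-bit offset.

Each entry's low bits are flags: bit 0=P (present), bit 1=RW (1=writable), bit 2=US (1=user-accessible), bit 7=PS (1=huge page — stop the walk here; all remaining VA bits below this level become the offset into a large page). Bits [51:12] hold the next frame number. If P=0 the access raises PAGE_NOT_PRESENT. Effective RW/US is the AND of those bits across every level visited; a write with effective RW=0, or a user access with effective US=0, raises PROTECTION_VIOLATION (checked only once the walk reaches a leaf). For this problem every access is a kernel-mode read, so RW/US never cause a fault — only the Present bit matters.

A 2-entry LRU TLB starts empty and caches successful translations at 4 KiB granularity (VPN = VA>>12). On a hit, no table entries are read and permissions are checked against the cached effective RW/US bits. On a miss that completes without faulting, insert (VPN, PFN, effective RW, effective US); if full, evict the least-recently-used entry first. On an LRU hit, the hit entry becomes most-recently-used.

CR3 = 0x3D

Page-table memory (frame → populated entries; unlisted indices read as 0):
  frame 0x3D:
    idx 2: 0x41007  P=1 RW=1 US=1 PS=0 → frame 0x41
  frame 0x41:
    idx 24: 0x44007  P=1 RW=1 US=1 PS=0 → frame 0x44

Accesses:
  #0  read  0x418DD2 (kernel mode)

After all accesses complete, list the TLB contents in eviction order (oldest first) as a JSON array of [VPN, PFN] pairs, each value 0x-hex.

Walk each access:
#0 VA=0x418DD2 (r,kernel):
  L0: frame=0x3D idx=2 entry=0x41007 [P=1 RW=1 US=1 PS=0]
  L1: frame=0x41 idx=24 entry=0x44007 [P=1 RW=1 US=1 PS=0]
  ⇒ phys 0x44DD2  [2 reads]

TLB: [["0x418", "0x44"]]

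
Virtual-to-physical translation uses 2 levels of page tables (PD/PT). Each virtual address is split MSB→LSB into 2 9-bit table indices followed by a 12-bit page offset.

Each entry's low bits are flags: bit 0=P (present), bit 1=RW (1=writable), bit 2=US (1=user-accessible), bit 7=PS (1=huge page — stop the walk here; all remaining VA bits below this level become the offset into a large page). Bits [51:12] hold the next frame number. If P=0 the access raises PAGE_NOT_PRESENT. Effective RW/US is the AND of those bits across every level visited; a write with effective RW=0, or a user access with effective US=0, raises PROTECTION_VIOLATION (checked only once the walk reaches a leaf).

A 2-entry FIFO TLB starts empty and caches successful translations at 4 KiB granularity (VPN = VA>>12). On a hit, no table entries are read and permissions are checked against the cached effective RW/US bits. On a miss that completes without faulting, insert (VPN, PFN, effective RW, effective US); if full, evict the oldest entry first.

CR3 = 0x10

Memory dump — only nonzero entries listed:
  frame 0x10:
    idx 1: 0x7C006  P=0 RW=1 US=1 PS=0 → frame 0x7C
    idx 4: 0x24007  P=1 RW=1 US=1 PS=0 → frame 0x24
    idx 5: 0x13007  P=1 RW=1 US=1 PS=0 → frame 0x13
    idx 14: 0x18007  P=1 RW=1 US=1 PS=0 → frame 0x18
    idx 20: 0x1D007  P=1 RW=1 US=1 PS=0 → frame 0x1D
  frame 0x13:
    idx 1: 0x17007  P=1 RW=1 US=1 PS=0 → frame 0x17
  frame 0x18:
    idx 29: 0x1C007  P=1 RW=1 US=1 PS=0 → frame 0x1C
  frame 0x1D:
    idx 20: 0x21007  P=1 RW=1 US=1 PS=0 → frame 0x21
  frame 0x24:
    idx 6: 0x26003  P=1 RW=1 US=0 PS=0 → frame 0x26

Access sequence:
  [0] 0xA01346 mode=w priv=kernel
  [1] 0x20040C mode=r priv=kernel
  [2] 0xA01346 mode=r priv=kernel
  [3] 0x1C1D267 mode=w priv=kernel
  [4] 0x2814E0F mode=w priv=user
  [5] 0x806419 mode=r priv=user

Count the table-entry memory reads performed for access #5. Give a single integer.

Per-access translation:
#0 VA=0xA01346 (w,kernel):
  [0] read 0x10 idx=5: raw=0x13007 flags P=1 W=1 U=1 S=0
  [1] read 0x13 idx=1: raw=0x17007 flags P=1 W=1 U=1 S=0
  ✓ 0x17346  — 2 lookups
#1 VA=0x20040C (r,kernel):
  [0] read 0x10 idx=1: raw=0x7C006 flags P=0 W=1 U=1 S=0
  ✗ PAGE_NOT_PRESENT  [1 reads]
#2 VA=0xA01346 (r,kernel):
  TLB hit vpn=0xA01 → PA=0x17346
#3 VA=0x1C1D267 (w,kernel):
  [0] read 0x10 idx=14: raw=0x18007 flags P=1 W=1 U=1 S=0
  [1] read 0x18 idx=29: raw=0x1C007 flags P=1 W=1 U=1 S=0
  ✓ 0x1C267  — 2 lookups
#4 VA=0x2814E0F (w,user):
  [0] read 0x10 idx=20: raw=0x1D007 flags P=1 W=1 U=1 S=0
  [1] read 0x1D idx=20: raw=0x21007 flags P=1 W=1 U=1 S=0
  ✓ 0x21E0F  — 2 lookups
#5 VA=0x806419 (r,user):
  [0] read 0x10 idx=4: raw=0x24007 flags P=1 W=1 U=1 S=0
  [1] read 0x24 idx=6: raw=0x26003 flags P=1 W=1 U=0 S=0
  ✗ PROTECTION_VIOLATION  [2 reads]

Entries read for #5: 2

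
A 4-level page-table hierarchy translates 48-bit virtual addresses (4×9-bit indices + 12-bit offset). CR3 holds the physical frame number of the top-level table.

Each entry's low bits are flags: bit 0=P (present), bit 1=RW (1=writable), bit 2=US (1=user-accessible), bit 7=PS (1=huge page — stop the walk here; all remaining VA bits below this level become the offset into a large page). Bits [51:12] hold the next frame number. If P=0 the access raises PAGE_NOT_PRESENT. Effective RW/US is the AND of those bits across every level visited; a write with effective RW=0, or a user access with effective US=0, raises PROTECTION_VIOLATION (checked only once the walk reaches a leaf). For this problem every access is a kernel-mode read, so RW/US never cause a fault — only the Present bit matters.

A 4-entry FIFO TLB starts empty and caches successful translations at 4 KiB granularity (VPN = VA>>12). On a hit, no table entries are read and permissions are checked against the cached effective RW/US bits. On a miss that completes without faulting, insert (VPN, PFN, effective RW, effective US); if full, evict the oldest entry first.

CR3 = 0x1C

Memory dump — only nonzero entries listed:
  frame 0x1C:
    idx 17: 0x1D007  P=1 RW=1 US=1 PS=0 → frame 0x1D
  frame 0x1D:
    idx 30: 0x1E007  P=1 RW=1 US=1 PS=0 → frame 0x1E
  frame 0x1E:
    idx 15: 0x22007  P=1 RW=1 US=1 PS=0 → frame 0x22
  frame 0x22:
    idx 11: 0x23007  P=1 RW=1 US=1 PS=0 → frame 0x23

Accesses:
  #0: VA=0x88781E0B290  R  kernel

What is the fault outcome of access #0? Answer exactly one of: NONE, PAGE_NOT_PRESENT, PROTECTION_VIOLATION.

Trace:
#0 VA=0x88781E0B290 (r,kernel):
  L0 @0x1C[17] → 0x1D007  P=1,RW=1,US=1,PS=0
  L1 @0x1D[30] → 0x1E007  P=1,RW=1,US=1,PS=0
  L2 @0x1E[15] → 0x22007  P=1,RW=1,US=1,PS=0
  L3 @0x22[11] → 0x23007  P=1,RW=1,US=1,PS=0
  ✓ 0x23290  — 4 lookups

Access #0 fault: NONE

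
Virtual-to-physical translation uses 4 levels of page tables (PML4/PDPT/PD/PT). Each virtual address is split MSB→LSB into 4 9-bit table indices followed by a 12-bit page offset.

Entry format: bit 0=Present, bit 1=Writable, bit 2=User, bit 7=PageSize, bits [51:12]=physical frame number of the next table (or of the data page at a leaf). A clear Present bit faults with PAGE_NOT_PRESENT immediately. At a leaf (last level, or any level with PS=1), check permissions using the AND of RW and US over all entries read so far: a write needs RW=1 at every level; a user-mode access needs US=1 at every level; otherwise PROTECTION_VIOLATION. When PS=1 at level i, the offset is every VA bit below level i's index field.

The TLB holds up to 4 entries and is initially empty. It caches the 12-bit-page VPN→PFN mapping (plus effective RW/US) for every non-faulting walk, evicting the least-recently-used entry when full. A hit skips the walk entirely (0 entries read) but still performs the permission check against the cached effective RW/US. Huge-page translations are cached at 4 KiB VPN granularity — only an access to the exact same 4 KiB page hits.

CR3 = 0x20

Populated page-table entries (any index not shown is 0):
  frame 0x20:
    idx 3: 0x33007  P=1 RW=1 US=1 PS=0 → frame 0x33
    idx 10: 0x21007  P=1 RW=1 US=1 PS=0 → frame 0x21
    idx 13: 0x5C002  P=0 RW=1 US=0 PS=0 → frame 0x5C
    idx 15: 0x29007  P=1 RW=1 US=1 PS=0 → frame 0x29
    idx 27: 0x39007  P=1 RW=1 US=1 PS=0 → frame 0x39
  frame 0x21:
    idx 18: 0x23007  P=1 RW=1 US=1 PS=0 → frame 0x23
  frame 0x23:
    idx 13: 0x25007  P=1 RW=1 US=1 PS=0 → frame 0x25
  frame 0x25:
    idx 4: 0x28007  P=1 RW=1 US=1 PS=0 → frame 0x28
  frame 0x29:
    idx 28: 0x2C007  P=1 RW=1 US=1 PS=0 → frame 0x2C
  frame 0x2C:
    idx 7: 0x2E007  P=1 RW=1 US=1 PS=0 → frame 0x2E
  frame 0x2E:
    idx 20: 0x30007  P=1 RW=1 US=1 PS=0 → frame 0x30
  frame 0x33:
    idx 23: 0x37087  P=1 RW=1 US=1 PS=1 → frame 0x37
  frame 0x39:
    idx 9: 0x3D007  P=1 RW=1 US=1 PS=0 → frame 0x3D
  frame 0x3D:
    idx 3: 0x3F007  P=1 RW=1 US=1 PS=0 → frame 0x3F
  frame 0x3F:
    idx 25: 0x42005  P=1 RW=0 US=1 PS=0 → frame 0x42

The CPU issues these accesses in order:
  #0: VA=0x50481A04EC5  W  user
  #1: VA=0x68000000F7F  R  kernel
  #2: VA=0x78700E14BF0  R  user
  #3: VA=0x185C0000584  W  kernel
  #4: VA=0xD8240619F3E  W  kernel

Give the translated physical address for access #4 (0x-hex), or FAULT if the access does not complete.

Walk each access:
#0 VA=0x50481A04EC5 (w,user):
  lvl0: tbl 0x20, slot 10 ⇒ 0x21007 (P1/RW1/US1/PS0)
  lvl1: tbl 0x21, slot 18 ⇒ 0x23007 (P1/RW1/US1/PS0)
  lvl2: tbl 0x23, slot 13 ⇒ 0x25007 (P1/RW1/US1/PS0)
  lvl3: tbl 0x25, slot 4 ⇒ 0x28007 (P1/RW1/US1/PS0)
  ⇒ phys 0x28EC5  [4 reads]
#1 VA=0x68000000F7F (r,kernel):
  lvl0: tbl 0x20, slot 13 ⇒ 0x5C002 (P0/RW1/US0/PS0)
  → PAGE_NOT_PRESENT  (1 entries read)
#2 VA=0x78700E14BF0 (r,user):
  lvl0: tbl 0x20, slot 15 ⇒ 0x29007 (P1/RW1/US1/PS0)
  lvl1: tbl 0x29, slot 28 ⇒ 0x2C007 (P1/RW1/US1/PS0)
  lvl2: tbl 0x2C, slot 7 ⇒ 0x2E007 (P1/RW1/US1/PS0)
  lvl3: tbl 0x2E, slot 20 ⇒ 0x30007 (P1/RW1/US1/PS0)
  ⇒ phys 0x30BF0  [4 reads]
#3 VA=0x185C0000584 (w,kernel):
  lvl0: tbl 0x20, slot 3 ⇒ 0x33007 (P1/RW1/US1/PS0)
  lvl1: tbl 0x33, slot 23 ⇒ 0x37087 (P1/RW1/US1/PS1)
  ⇒ phys 0x37584 (huge @L1)  [2 reads]
#4 VA=0xD8240619F3E (w,kernel):
  lvl0: tbl 0x20, slot 27 ⇒ 0x39007 (P1/RW1/US1/PS0)
  lvl1: tbl 0x39, slot 9 ⇒ 0x3D007 (P1/RW1/US1/PS0)
  lvl2: tbl 0x3D, slot 3 ⇒ 0x3F007 (P1/RW1/US1/PS0)
  lvl3: tbl 0x3F, slot 25 ⇒ 0x42005 (P1/RW0/US1/PS0)
  → PROTECTION_VIOLATION  (4 entries read)

Access #4 PA: FAULT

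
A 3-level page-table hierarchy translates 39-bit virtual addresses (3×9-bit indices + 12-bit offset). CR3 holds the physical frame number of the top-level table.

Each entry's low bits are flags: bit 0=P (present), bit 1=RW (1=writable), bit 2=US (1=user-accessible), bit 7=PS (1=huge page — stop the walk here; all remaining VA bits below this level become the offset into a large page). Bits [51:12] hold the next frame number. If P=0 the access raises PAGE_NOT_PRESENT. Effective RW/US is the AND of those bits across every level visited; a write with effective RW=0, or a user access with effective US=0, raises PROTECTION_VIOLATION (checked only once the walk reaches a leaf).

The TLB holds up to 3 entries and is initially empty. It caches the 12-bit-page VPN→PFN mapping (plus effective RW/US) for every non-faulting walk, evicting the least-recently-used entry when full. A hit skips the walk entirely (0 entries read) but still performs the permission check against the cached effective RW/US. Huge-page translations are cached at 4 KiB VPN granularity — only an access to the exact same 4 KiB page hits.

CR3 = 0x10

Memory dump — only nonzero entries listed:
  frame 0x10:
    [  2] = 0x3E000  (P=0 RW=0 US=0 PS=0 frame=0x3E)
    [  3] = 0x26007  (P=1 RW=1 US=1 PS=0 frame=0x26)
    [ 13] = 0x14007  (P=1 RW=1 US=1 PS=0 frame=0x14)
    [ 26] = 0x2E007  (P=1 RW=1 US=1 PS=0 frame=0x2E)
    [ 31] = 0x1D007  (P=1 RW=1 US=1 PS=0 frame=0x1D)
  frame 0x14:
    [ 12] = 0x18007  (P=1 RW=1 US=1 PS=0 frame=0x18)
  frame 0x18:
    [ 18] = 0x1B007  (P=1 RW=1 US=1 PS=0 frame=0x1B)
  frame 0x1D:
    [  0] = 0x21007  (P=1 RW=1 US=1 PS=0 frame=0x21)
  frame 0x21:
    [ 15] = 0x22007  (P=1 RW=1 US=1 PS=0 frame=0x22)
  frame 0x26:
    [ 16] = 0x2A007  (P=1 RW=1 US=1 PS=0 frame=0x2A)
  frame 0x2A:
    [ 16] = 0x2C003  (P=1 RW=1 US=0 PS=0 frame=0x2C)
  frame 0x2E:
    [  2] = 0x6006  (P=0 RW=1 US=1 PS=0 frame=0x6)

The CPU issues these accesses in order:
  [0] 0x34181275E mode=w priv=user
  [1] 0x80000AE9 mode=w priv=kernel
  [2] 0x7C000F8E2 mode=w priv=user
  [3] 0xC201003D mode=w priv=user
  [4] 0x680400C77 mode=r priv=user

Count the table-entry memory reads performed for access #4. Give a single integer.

Walk each access:
#0 VA=0x34181275E (w,user):
  L0 @0x10[13] → 0x14007  P=1,RW=1,US=1,PS=0
  L1 @0x14[12] → 0x18007  P=1,RW=1,US=1,PS=0
  L2 @0x18[18] → 0x1B007  P=1,RW=1,US=1,PS=0
  ⇒ phys 0x1B75E  [3 reads]
#1 VA=0x80000AE9 (w,kernel):
  L0 @0x10[2] → 0x3E000  P=0,RW=0,US=0,PS=0
  ⇒ fault: PAGE_NOT_PRESENT  — 1 lookups
#2 VA=0x7C000F8E2 (w,user):
  L0 @0x10[31] → 0x1D007  P=1,RW=1,US=1,PS=0
  L1 @0x1D[0] → 0x21007  P=1,RW=1,US=1,PS=0
  L2 @0x21[15] → 0x22007  P=1,RW=1,US=1,PS=0
  ⇒ phys 0x228E2  [3 reads]
#3 VA=0xC201003D (w,user):
  L0 @0x10[3] → 0x26007  P=1,RW=1,US=1,PS=0
  L1 @0x26[16] → 0x2A007  P=1,RW=1,US=1,PS=0
  L2 @0x2A[16] → 0x2C003  P=1,RW=1,US=0,PS=0
  ⇒ fault: PROTECTION_VIOLATION  — 3 lookups
#4 VA=0x680400C77 (r,user):
  L0 @0x10[26] → 0x2E007  P=1,RW=1,US=1,PS=0
  L1 @0x2E[2] → 0x6006  P=0,RW=1,US=1,PS=0
  ⇒ fault: PAGE_NOT_PRESENT  — 2 lookups

Entries read for #4: 2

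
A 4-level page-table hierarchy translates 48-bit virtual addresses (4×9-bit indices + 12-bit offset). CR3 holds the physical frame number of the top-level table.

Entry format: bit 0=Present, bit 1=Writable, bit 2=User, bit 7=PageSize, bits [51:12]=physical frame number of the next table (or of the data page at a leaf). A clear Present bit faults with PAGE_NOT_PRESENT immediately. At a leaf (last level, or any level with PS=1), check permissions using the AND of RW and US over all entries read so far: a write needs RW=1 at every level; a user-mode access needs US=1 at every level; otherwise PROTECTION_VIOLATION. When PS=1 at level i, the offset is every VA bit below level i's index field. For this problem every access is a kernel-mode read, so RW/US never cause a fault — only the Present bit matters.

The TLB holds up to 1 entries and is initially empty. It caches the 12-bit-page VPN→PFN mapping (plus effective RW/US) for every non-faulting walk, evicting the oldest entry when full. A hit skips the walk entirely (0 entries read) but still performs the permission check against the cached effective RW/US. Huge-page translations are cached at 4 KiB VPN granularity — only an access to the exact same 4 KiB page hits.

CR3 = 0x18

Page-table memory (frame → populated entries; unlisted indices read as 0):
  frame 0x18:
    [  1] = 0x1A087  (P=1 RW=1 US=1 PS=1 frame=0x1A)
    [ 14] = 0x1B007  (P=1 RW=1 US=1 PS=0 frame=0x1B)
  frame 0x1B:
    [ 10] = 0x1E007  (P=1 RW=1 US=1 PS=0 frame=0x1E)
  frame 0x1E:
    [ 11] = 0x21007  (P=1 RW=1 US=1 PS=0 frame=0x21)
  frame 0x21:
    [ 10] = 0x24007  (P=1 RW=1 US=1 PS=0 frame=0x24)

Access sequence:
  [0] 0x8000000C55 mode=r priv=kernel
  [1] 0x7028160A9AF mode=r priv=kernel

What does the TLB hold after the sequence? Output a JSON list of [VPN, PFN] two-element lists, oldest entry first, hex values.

Trace:
#0 VA=0x8000000C55 (r,kernel):
  L0 @0x18[1] → 0x1A087  P=1,RW=1,US=1,PS=1
  ⇒ phys 0x1AC55 (huge @L0)  [1 reads]
#1 VA=0x7028160A9AF (r,kernel):
  L0 @0x18[14] → 0x1B007  P=1,RW=1,US=1,PS=0
  L1 @0x1B[10] → 0x1E007  P=1,RW=1,US=1,PS=0
  L2 @0x1E[11] → 0x21007  P=1,RW=1,US=1,PS=0
  L3 @0x21[10] → 0x24007  P=1,RW=1,US=1,PS=0
  ⇒ phys 0x249AF  [4 reads]

TLB: [["0x7028160A", "0x24"]]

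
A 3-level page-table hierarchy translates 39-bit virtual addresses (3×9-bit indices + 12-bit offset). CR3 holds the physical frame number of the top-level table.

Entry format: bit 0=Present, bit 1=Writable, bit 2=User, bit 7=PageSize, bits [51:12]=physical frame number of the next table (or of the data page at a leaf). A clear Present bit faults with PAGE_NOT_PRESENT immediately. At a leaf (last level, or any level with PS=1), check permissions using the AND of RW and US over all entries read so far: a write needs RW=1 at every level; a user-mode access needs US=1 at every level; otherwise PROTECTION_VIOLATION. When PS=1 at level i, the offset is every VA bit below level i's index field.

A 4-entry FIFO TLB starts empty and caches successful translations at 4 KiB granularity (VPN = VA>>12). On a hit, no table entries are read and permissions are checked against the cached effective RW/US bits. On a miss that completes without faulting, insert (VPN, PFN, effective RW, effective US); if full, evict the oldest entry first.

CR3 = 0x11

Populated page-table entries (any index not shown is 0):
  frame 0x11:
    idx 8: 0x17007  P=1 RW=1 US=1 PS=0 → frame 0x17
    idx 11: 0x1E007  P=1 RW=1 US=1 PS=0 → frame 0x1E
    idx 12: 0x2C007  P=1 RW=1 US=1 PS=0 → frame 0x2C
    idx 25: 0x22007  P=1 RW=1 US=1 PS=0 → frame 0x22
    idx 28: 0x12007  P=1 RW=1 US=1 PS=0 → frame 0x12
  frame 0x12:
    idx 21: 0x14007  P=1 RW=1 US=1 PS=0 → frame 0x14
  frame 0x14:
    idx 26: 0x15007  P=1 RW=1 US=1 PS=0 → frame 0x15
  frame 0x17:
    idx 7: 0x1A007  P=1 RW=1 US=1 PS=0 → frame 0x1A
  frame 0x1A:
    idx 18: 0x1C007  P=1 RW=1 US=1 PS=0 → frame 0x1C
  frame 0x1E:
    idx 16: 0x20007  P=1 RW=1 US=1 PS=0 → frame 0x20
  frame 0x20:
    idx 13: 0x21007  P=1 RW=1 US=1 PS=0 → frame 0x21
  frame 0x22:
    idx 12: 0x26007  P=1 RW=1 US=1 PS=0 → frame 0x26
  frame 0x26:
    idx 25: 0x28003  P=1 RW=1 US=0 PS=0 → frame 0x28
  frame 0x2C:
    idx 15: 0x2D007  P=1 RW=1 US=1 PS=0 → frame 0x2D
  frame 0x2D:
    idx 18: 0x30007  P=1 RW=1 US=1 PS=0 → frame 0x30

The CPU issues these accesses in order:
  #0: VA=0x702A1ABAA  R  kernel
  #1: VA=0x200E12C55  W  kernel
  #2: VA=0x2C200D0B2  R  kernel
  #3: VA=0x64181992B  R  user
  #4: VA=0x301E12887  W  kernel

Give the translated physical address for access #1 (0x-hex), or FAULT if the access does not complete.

Walk each access:
#0 VA=0x702A1ABAA (r,kernel):
  lvl0: tbl 0x11, slot 28 ⇒ 0x12007 (P1/RW1/US1/PS0)
  lvl1: tbl 0x12, slot 21 ⇒ 0x14007 (P1/RW1/US1/PS0)
  lvl2: tbl 0x14, slot 26 ⇒ 0x15007 (P1/RW1/US1/PS0)
  ✓ 0x15BAA  — 3 lookups
#1 VA=0x200E12C55 (w,kernel):
  lvl0: tbl 0x11, slot 8 ⇒ 0x17007 (P1/RW1/US1/PS0)
  lvl1: tbl 0x17, slot 7 ⇒ 0x1A007 (P1/RW1/US1/PS0)
  lvl2: tbl 0x1A, slot 18 ⇒ 0x1C007 (P1/RW1/US1/PS0)
  ✓ 0x1CC55  — 3 lookups
#2 VA=0x2C200D0B2 (r,kernel):
  lvl0: tbl 0x11, slot 11 ⇒ 0x1E007 (P1/RW1/US1/PS0)
  lvl1: tbl 0x1E, slot 16 ⇒ 0x20007 (P1/RW1/US1/PS0)
  lvl2: tbl 0x20, slot 13 ⇒ 0x21007 (P1/RW1/US1/PS0)
  ✓ 0x210B2  — 3 lookups
#3 VA=0x64181992B (r,user):
  lvl0: tbl 0x11, slot 25 ⇒ 0x22007 (P1/RW1/US1/PS0)
  lvl1: tbl 0x22, slot 12 ⇒ 0x26007 (P1/RW1/US1/PS0)
  lvl2: tbl 0x26, slot 25 ⇒ 0x28003 (P1/RW1/US0/PS0)
  → PROTECTION_VIOLATION  (3 entries read)
#4 VA=0x301E12887 (w,kernel):
  lvl0: tbl 0x11, slot 12 ⇒ 0x2C007 (P1/RW1/US1/PS0)
  lvl1: tbl 0x2C, slot 15 ⇒ 0x2D007 (P1/RW1/US1/PS0)
  lvl2: tbl 0x2D, slot 18 ⇒ 0x30007 (P1/RW1/US1/PS0)
  ✓ 0x30887  — 3 lookups

Access #1 PA: 0x1CC55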